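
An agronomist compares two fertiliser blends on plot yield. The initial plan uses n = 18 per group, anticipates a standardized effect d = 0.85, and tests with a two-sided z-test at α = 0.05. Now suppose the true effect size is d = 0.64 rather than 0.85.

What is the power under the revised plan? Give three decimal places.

With d = 0.64: δ = d·√(n/2) = 0.64 × √(18/2) = 1.9200. Critical value z_{0.025} = 1.960.
Revised power = Φ(δ − 1.960) + Φ(−δ − 1.960) = Φ(-0.040) + Φ(-3.880) = 0.4841 + 0.0001 = 0.4841.

Power ≈ 0.484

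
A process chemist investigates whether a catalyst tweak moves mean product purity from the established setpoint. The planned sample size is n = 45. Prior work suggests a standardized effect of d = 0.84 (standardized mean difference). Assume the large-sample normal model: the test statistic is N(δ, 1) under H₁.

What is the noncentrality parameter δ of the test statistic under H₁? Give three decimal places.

δ ≈ 5.635

δ = d·√n = 0.84 × √45 = 5.6349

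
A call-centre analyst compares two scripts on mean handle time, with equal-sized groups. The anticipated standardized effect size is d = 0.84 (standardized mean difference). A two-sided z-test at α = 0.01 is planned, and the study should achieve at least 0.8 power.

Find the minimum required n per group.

n = 34 per group

Set Φ(δ − 2.576) = 0.8; then δ − 2.576 = Φ⁻¹(0.8) = 0.842, giving δ = 3.417.
(The Φ(−δ − z_{α/2}) term is vanishingly small for δ > 0 and is dropped in the standard sample-size formula.)
δ = d·√(n/2) ⇒ n = 2(δ/d)² = 2 × (3.417 / 0.84)² = 33.10.
Rounding up, n = 34 per group.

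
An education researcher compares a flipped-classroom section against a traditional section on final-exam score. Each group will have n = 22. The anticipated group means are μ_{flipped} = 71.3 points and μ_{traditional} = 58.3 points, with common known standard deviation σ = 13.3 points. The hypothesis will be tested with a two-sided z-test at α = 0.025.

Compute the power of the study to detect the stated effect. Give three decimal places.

Power ≈ 0.841

Standardized effect: d = |μ_{flipped} − μ_{traditional}| / σ = |71.3 − 58.3| / 13.3 = 0.9774
Noncentrality parameter: δ = d·√(n/2) = 0.9774 × √(22/2) = 3.2418
Critical value for a two-sided test at α = 0.025: z_{α/2} = 2.241.
Power = Φ(δ − 2.241) + Φ(−δ − 2.241) = Φ(1.000) + Φ(-5.483) = 0.8414 + 0.0000 = 0.8414.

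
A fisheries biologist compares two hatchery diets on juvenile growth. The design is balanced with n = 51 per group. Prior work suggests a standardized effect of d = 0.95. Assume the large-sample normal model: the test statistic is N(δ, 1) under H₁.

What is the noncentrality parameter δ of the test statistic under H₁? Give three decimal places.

δ ≈ 4.797

δ = d·√(n/2) = 0.95 × √(51/2) = 4.7973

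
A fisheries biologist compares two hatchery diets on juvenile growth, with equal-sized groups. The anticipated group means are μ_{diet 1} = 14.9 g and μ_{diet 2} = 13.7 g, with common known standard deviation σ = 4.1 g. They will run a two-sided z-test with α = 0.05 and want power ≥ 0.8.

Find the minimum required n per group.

n = 184 per group

Standardized effect: d = |μ_{diet 1} − μ_{diet 2}| / σ = |14.9 − 13.7| / 4.1 = 0.2927
For power 0.8 need Φ(δ − z_{0.025}) = 0.8, so δ = z_{0.025} + z_{0.20} = 1.960 + 0.842 = 2.802.
(For δ > 0 the lower-tail rejection region contributes negligibly to power, so the one-term inversion is standard.)
δ = d·√(n/2) ⇒ n = 2(δ/d)² = 2 × (2.802 / 0.2927)² = 183.25.
Rounding up, n = 184 per group.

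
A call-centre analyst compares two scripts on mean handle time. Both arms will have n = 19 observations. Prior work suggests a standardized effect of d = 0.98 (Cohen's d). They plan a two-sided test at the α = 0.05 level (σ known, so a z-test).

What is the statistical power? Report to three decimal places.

Noncentrality parameter: δ = d·√(n/2) = 0.98 × √(19/2) = 3.0206
Two-sided α = 0.05 → critical value z_{0.025} = 1.960.
Power = Φ(δ − 1.960) + Φ(−δ − 1.960) = Φ(1.061) + Φ(-4.981) = 0.8556 + 0.0000 = 0.8556.

Power ≈ 0.856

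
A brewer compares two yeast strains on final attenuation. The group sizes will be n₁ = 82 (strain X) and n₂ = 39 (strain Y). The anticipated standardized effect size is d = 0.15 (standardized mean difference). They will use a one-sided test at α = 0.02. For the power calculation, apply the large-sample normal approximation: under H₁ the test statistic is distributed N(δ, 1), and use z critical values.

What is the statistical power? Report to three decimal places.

Noncentrality parameter: δ = d / √(1/n₁ + 1/n₂) = 0.15 / √(1/82 + 1/39) = 0.7711
One-sided α = 0.02 → critical value z_{0.02} = 2.054.
Power = P(Z > 2.054 − δ) = Φ(-1.283) = 0.0998.

Power ≈ 0.100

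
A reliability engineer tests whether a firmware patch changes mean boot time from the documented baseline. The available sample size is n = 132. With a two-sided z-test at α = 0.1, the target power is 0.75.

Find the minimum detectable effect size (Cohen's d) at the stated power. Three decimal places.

d ≈ 0.202

Need Φ(δ − 1.645) = 0.75, so δ = 1.645 + 0.674 = 2.319.
(Lower-tail contribution to power is negligible for δ > 0.)
δ = d·√n ⇒ d = δ/√n = 2.319/√132 = 0.2019.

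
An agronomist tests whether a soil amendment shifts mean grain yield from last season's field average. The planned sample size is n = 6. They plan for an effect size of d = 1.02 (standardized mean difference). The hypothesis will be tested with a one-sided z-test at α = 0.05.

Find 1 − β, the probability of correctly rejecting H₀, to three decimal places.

Power ≈ 0.803

Noncentrality parameter: δ = d·√n = 1.02 × √6 = 2.4985
One-sided α = 0.05 → critical value z_{0.05} = 1.645.
Power = Φ(δ − 1.645) = Φ(0.854) = 0.8033.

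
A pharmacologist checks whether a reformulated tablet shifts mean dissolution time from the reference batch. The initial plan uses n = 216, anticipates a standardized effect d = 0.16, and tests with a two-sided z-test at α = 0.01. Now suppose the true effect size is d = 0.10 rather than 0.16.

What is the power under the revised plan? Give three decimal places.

With d = 0.10: δ = d·√n = 0.10 × √216 = 1.4697. Critical value z_{0.005} = 2.576.
Revised power = Φ(δ − 2.576) + Φ(−δ − 2.576) = Φ(-1.106) + Φ(-4.046) = 0.1343 + 0.0000 = 0.1344.

Power ≈ 0.134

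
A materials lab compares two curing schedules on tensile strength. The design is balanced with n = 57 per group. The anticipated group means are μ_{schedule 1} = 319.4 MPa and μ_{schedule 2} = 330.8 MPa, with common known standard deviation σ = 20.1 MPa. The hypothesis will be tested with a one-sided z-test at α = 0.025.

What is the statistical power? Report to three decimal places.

Standardized effect: d = |μ_{schedule 1} − μ_{schedule 2}| / σ = |319.4 − 330.8| / 20.1 = 0.5672
Noncentrality parameter: δ = d·√(n/2) = 0.5672 × √(57/2) = 3.0278
Critical value for a one-sided test at α = 0.025: z_α = 1.960.
Power = Φ(δ − 1.960) = Φ(1.068) = 0.8572.

Power ≈ 0.857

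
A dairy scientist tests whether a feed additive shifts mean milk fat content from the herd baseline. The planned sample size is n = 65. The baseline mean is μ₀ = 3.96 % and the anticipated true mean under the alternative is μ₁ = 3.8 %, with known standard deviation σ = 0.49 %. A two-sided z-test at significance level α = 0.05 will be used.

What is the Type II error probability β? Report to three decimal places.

Standardized effect: d = |μ₁ − μ₀| / σ = |3.8 − 3.96| / 0.49 = 0.3265
Noncentrality parameter: δ = d·√n = 0.3265 × √65 = 2.6326
Two-sided α = 0.05 → critical value z_{0.025} = 1.960.
Power = Φ(δ − 1.960) + Φ(−δ − 1.960) = Φ(0.673) + Φ(-4.593) = 0.7494 + 0.0000 = 0.7494.
Type II error: β = 1 − power = 1 − 0.7494 = 0.2506.

β ≈ 0.251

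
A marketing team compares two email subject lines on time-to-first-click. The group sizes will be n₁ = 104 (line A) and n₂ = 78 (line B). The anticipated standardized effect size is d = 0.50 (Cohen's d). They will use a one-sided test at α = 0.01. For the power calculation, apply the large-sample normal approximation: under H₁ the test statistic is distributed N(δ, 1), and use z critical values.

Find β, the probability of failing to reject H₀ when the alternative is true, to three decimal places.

Noncentrality parameter: δ = d / √(1/n₁ + 1/n₂) = 0.50 / √(1/104 + 1/78) = 3.3381
One-sided α = 0.01 → critical value z_{0.01} = 2.326.
Power = Φ(δ − 2.326) = Φ(1.012) = 0.8442.
Type II error: β = 1 − power = 1 − 0.8442 = 0.1558.

β ≈ 0.156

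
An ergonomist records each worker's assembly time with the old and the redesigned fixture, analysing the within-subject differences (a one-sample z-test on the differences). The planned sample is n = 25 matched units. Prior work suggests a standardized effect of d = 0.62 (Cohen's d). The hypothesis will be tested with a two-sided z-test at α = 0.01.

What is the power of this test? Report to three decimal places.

Power ≈ 0.700

Noncentrality parameter: δ = d·√n = 0.62 × √25 = 3.1000
Two-sided α = 0.01 → critical value z_{0.005} = 2.576.
Power = Φ(δ − 2.576) + Φ(−δ − 2.576) = Φ(0.524) + Φ(-5.676) = 0.6999 + 0.0000 = 0.6999.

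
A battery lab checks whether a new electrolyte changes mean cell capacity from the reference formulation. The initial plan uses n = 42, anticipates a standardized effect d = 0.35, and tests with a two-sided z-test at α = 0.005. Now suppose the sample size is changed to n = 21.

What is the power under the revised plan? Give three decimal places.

With n = 21: δ = d·√n = 0.35 × √21 = 1.6039. Critical value z_{0.0025} = 2.807.
Revised power = Φ(δ − 2.807) + Φ(−δ − 2.807) = Φ(-1.203) + Φ(-4.411) = 0.1145 + 0.0000 = 0.1145.

Power ≈ 0.114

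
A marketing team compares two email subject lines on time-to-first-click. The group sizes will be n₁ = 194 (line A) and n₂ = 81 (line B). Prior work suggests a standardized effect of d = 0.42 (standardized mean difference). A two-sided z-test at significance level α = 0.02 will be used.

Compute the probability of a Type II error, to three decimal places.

Noncentrality parameter: δ = d / √(1/n₁ + 1/n₂) = 0.42 / √(1/194 + 1/81) = 3.1749
Two-sided α = 0.02 → critical value z_{0.01} = 2.326.
Power = Φ(δ − 2.326) + Φ(−δ − 2.326) = Φ(0.849) + Φ(-5.501) = 0.8019 + 0.0000 = 0.8019.
Type II error: β = 1 − power = 1 − 0.8019 = 0.1981.

β ≈ 0.198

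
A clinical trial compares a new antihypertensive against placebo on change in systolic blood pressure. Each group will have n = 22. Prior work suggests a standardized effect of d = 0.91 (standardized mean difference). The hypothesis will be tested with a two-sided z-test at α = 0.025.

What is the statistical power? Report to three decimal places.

Power ≈ 0.781

Noncentrality parameter: δ = d·√(n/2) = 0.91 × √(22/2) = 3.0181
Two-sided α = 0.025 → critical value z_{0.0125} = 2.241.
Power = Φ(δ − 2.241) + Φ(−δ − 2.241) = Φ(0.777) + Φ(-5.260) = 0.7813 + 0.0000 = 0.7813.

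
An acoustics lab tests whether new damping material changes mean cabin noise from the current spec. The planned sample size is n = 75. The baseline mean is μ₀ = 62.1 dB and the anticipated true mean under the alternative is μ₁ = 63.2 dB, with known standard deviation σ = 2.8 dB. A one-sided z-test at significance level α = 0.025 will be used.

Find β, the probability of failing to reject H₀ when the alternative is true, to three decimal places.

Standardized effect: d = |μ₁ − μ₀| / σ = |63.2 − 62.1| / 2.8 = 0.3929
Noncentrality parameter: δ = d·√n = 0.3929 × √75 = 3.4022
Critical value for a one-sided test at α = 0.025: z_α = 1.960.
Power = P(Z > 1.960 − δ) = Φ(1.442) = 0.9254.
Type II error: β = 1 − power = 1 − 0.9254 = 0.0746.

β ≈ 0.075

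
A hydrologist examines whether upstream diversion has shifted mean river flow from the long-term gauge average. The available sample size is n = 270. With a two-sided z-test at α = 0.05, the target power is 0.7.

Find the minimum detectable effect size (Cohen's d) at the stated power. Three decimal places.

Required noncentrality: δ = z_{0.025} + z_{0.30} = 1.960 + 0.524 = 2.484.
(The second rejection-region term Φ(−δ − z_{α/2}) is negligible and dropped.)
δ = d·√n ⇒ d = δ/√n = 2.484/√270 = 0.1512.

d ≈ 0.151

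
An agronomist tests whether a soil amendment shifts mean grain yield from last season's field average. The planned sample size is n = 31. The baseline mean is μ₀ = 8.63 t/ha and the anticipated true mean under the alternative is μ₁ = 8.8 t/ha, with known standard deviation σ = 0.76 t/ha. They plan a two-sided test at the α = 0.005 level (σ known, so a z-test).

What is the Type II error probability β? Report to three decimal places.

Standardized effect: d = |μ₁ − μ₀| / σ = |8.8 − 8.63| / 0.76 = 0.2237
Noncentrality parameter: λ = d·√n = 0.2237 × √31 = 1.2454
Critical value for a two-sided test at α = 0.005: z_{α/2} = 2.807.
Power = Φ(λ − 2.807) + Φ(−λ − 2.807) = Φ(-1.562) + Φ(-4.052) = 0.0592 + 0.0000 = 0.0592.
Type II error: β = 1 − power = 1 − 0.0592 = 0.9408.

β ≈ 0.941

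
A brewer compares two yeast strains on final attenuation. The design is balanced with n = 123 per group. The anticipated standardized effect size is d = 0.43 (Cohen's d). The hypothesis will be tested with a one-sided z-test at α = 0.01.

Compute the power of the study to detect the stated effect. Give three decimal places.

Noncentrality parameter: δ = d·√(n/2) = 0.43 × √(123/2) = 3.3721
Critical value for a one-sided test at α = 0.01: z_α = 2.326.
Power = P(Z > 2.326 − δ) = Φ(1.046) = 0.8522.

Power ≈ 0.852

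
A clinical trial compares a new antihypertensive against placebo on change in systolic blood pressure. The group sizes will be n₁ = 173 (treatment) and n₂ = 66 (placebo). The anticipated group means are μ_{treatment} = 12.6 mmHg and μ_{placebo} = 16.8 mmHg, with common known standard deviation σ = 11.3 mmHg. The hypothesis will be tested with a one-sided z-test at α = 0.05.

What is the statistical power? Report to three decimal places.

Standardized effect: d = |μ_{treatment} − μ_{placebo}| / σ = |12.6 − 16.8| / 11.3 = 0.3717
Noncentrality parameter: δ = d / √(1/n₁ + 1/n₂) = 0.3717 / √(1/173 + 1/66) = 2.5690
One-sided α = 0.05 → critical value z_{0.05} = 1.645.
Power = P(Z > 1.645 − δ) = Φ(0.924) = 0.8223.

Power ≈ 0.822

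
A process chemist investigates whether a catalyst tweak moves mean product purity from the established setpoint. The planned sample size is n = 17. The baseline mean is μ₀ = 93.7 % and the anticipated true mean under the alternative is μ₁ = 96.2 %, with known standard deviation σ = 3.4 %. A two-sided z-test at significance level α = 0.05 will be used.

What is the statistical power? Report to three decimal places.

Standardized effect: d = |μ₁ − μ₀| / σ = |96.2 − 93.7| / 3.4 = 0.7353
Noncentrality parameter: δ = d·√n = 0.7353 × √17 = 3.0317
Critical value for a two-sided test at α = 0.05: z_{α/2} = 1.960.
Power = Φ(δ − 1.960) + Φ(−δ − 1.960) = Φ(1.072) + Φ(-4.992) = 0.8581 + 0.0000 = 0.8581.

Power ≈ 0.858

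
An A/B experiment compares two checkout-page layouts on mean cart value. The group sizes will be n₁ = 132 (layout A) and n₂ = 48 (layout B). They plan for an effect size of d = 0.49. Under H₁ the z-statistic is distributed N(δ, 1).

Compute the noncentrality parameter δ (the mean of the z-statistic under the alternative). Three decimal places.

δ = d / √(1/n₁ + 1/n₂) = 0.49 / √(1/132 + 1/48) = 2.9071

δ ≈ 2.907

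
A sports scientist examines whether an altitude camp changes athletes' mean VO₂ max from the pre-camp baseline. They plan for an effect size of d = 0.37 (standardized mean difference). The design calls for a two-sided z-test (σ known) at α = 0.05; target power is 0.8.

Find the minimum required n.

n = 58

Set Φ(δ − 1.960) = 0.8; then δ − 1.960 = Φ⁻¹(0.8) = 0.842, giving δ = 2.802.
(For δ > 0 the lower-tail rejection region contributes negligibly to power, so the one-term inversion is standard.)
δ = d·√n ⇒ n = (δ/d)² = (2.802 / 0.37)² = 57.33.
Round up to the next whole unit.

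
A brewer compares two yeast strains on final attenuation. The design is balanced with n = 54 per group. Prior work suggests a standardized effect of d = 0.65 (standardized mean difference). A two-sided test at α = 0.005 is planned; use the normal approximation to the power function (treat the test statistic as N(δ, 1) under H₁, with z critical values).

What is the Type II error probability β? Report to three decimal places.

β ≈ 0.284

Noncentrality parameter: δ = d·√(n/2) = 0.65 × √(54/2) = 3.3775
Two-sided α = 0.005 → critical value z_{0.0025} = 2.807.
Power = Φ(δ − 2.807) + Φ(−δ − 2.807) = Φ(0.570) + Φ(-6.185) = 0.7158 + 0.0000 = 0.7158.
Type II error: β = 1 − power = 1 − 0.7158 = 0.2842.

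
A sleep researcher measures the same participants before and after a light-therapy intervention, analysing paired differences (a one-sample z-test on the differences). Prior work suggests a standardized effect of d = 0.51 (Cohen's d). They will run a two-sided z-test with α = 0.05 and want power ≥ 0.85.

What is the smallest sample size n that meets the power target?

For power 0.85 need Φ(δ − z_{0.025}) = 0.85, so δ = z_{0.025} + z_{0.15} = 1.960 + 1.036 = 2.996.
(The Φ(−δ − z_{α/2}) term is vanishingly small for δ > 0 and is dropped in the standard sample-size formula.)
δ = d·√n ⇒ n = (δ/d)² = (2.996 / 0.51)² = 34.52.
Round up to the next whole unit.

n = 35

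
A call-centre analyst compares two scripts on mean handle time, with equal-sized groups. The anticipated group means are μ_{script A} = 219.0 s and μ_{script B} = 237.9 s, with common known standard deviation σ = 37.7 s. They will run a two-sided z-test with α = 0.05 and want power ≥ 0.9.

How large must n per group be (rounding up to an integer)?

n = 84 per group

Standardized effect: d = |μ_{script A} − μ_{script B}| / σ = |219.0 − 237.9| / 37.7 = 0.5013
For power 0.9 need Φ(δ − z_{0.025}) = 0.9, so δ = z_{0.025} + z_{0.10} = 1.960 + 1.282 = 3.242.
(For δ > 0 the lower-tail rejection region contributes negligibly to power, so the one-term inversion is standard.)
δ = d·√(n/2) ⇒ n = 2(δ/d)² = 2 × (3.242 / 0.5013)² = 83.62.
Round up to the next whole unit.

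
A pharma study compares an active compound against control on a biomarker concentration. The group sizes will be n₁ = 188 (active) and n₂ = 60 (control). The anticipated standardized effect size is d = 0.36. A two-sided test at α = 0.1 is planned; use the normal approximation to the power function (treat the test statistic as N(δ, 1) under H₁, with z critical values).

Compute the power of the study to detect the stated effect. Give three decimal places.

Power ≈ 0.783

Noncentrality parameter: δ = d / √(1/n₁ + 1/n₂) = 0.36 / √(1/188 + 1/60) = 2.4279
Two-sided α = 0.1 → critical value z_{0.05} = 1.645.
Power = Φ(δ − 1.645) + Φ(−δ − 1.645) = Φ(0.783) + Φ(-4.073) = 0.7832 + 0.0000 = 0.7832.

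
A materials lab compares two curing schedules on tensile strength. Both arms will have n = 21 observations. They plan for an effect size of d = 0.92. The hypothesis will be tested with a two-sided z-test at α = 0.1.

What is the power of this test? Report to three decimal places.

Power ≈ 0.909

Noncentrality parameter: δ = d·√(n/2) = 0.92 × √(21/2) = 2.9811
Two-sided α = 0.1 → critical value z_{0.05} = 1.645.
Power = Φ(δ − 1.645) + Φ(−δ − 1.645) = Φ(1.336) + Φ(-4.626) = 0.9093 + 0.0000 = 0.9093.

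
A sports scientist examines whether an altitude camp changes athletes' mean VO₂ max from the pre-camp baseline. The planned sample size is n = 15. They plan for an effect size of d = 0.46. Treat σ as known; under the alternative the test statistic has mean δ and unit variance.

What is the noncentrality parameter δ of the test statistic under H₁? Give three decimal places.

δ ≈ 1.782

δ = d·√n = 0.46 × √15 = 1.7816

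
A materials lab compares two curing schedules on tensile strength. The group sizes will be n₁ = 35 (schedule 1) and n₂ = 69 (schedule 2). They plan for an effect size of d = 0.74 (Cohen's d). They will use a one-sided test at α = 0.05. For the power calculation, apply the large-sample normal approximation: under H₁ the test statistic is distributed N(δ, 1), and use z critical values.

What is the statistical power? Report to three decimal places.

Noncentrality parameter: δ = d / √(1/n₁ + 1/n₂) = 0.74 / √(1/35 + 1/69) = 3.5659
Critical value for a one-sided test at α = 0.05: z_α = 1.645.
Power = P(Z > 1.645 − δ) = Φ(1.921) = 0.9726.

Power ≈ 0.973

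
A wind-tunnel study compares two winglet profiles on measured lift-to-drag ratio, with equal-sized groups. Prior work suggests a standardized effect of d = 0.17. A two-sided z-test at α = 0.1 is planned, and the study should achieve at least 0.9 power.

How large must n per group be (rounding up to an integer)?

n = 593 per group

For power 0.9 need Φ(δ − z_{0.05}) = 0.9, so δ = z_{0.05} + z_{0.10} = 1.645 + 1.282 = 2.926.
(Ignoring the negligible lower-tail rejection probability gives the usual closed-form inversion.)
δ = d·√(n/2) ⇒ n = 2(δ/d)² = 2 × (2.926 / 0.17)² = 592.65.
Round up to the next whole unit.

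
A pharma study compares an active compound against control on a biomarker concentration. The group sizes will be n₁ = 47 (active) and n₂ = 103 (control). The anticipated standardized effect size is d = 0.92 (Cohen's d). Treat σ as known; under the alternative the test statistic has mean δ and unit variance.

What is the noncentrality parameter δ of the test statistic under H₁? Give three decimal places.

δ ≈ 5.226

The noncentrality parameter scales effect size by the design's sample-size factor: δ = d / √(1/n₁ + 1/n₂) = 0.92 / √(1/47 + 1/103) = 5.2265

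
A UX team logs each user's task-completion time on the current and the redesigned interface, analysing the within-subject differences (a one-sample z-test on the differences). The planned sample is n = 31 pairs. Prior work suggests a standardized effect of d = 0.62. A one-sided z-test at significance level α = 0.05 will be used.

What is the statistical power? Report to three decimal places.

Power ≈ 0.965

Noncentrality parameter: λ = d·√n = 0.62 × √31 = 3.4520
One-sided α = 0.05 → critical value z_{0.05} = 1.645.
Power = Φ(λ − 1.645) = Φ(1.807) = 0.9646.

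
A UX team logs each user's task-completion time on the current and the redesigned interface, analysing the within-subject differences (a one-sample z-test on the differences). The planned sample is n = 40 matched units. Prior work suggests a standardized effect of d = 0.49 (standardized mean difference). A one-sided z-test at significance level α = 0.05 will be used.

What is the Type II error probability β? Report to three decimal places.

Noncentrality parameter: δ = d·√n = 0.49 × √40 = 3.0990
One-sided α = 0.05 → critical value z_{0.05} = 1.645.
Power = P(Z > 1.645 − δ) = Φ(1.454) = 0.9271.
Type II error: β = 1 − power = 1 − 0.9271 = 0.0729.

β ≈ 0.073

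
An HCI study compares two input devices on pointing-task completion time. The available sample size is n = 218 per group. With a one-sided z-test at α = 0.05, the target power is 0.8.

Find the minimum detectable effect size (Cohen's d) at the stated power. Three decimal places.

Need Φ(δ − 1.645) = 0.8, so δ = 1.645 + 0.842 = 2.486.
δ = d·√(n/2) ⇒ d = δ/√(n/2) = 2.486/√(218/2) = 0.2382.

d ≈ 0.238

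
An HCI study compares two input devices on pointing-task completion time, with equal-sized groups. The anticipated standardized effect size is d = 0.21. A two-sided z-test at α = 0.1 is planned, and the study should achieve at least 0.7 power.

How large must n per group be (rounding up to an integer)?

Set Φ(δ − 1.645) = 0.7; then δ − 1.645 = Φ⁻¹(0.7) = 0.524, giving δ = 2.169.
(For δ > 0 the lower-tail rejection region contributes negligibly to power, so the one-term inversion is standard.)
δ = d·√(n/2) ⇒ n = 2(δ/d)² = 2 × (2.169 / 0.21)² = 213.41.
Rounding up, n = 214 per group.

n = 214 per group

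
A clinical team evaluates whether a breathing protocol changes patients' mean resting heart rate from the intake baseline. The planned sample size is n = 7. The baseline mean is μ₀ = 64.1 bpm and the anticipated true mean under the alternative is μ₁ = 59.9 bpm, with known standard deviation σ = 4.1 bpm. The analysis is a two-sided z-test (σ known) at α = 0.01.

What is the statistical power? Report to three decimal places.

Standardized effect: d = |μ₁ − μ₀| / σ = |59.9 − 64.1| / 4.1 = 1.0244
Noncentrality parameter: δ = d·√n = 1.0244 × √7 = 2.7103
Two-sided α = 0.01 → critical value z_{0.005} = 2.576.
Power = Φ(δ − 2.576) + Φ(−δ − 2.576) = Φ(0.134) + Φ(-5.286) = 0.5535 + 0.0000 = 0.5535.

Power ≈ 0.553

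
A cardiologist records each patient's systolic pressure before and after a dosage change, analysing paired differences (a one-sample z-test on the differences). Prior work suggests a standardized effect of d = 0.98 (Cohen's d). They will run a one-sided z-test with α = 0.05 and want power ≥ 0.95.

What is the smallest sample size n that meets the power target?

For power 0.95 need Φ(δ − z_{0.05}) = 0.95, so δ = z_{0.05} + z_{0.05} = 1.645 + 1.645 = 3.290.
δ = d·√n ⇒ n = (δ/d)² = (3.290 / 0.98)² = 11.27.
Round up to the next whole unit.

n = 12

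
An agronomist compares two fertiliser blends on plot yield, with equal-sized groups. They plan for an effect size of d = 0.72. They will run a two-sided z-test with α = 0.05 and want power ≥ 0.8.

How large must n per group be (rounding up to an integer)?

n = 31 per group

For power 0.8 need Φ(δ − z_{0.025}) = 0.8, so δ = z_{0.025} + z_{0.20} = 1.960 + 0.842 = 2.802.
(For δ > 0 the lower-tail rejection region contributes negligibly to power, so the one-term inversion is standard.)
δ = d·√(n/2) ⇒ n = 2(δ/d)² = 2 × (2.802 / 0.72)² = 30.28.
Rounding up, n = 31 per group.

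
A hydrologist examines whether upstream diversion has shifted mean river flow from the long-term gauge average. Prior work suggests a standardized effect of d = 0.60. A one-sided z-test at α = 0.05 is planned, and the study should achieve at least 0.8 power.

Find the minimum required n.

n = 18

Set Φ(δ − 1.645) = 0.8; then δ − 1.645 = Φ⁻¹(0.8) = 0.842, giving δ = 2.486.
δ = d·√n ⇒ n = (δ/d)² = (2.486 / 0.60)² = 17.17.
Round up to the next whole unit.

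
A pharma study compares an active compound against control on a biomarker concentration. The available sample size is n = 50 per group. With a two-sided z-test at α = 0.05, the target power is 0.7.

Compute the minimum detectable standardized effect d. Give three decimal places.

Need Φ(δ − 1.960) = 0.7, so δ = 1.960 + 0.524 = 2.484.
(The second rejection-region term Φ(−δ − z_{α/2}) is negligible and dropped.)
δ = d·√(n/2) ⇒ d = δ/√(n/2) = 2.484/√(50/2) = 0.4969.

d ≈ 0.497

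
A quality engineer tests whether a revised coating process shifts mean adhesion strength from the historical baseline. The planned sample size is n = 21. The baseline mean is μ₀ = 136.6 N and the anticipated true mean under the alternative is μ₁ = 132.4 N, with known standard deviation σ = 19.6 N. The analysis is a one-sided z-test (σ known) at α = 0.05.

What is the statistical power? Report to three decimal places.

Standardized effect: d = |μ₁ − μ₀| / σ = |132.4 − 136.6| / 19.6 = 0.2143
Noncentrality parameter: δ = d·√n = 0.2143 × √21 = 0.9820
Critical value for a one-sided test at α = 0.05: z_α = 1.645.
Power = Φ(δ − 1.645) = Φ(-0.663) = 0.2537.

Power ≈ 0.254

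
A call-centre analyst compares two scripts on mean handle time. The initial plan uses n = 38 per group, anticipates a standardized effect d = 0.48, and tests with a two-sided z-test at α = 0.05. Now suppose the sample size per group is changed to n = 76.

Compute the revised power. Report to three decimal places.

Power ≈ 0.841

With n = 76 per group: δ = d·√(n/2) = 0.48 × √(76/2) = 2.9589. Critical value z_{0.025} = 1.960.
Revised power = Φ(δ − 1.960) + Φ(−δ − 1.960) = Φ(0.999) + Φ(-4.919) = 0.8411 + 0.0000 = 0.8411.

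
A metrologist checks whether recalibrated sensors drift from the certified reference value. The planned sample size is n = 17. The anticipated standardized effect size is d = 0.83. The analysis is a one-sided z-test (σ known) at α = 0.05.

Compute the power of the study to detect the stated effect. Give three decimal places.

Power ≈ 0.962

Noncentrality parameter: δ = d·√n = 0.83 × √17 = 3.4222
Critical value for a one-sided test at α = 0.05: z_α = 1.645.
Power = Φ(δ − 1.645) = Φ(1.777) = 0.9622.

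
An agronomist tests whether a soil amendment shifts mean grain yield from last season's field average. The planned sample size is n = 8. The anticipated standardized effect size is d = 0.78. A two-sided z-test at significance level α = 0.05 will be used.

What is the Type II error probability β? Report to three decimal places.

Noncentrality parameter: δ = d·√n = 0.78 × √8 = 2.2062
Two-sided α = 0.05 → critical value z_{0.025} = 1.960.
Power = Φ(δ − 1.960) + Φ(−δ − 1.960) = Φ(0.246) + Φ(-4.166) = 0.5972 + 0.0000 = 0.5973.
Type II error: β = 1 − power = 1 − 0.5973 = 0.4027.

β ≈ 0.403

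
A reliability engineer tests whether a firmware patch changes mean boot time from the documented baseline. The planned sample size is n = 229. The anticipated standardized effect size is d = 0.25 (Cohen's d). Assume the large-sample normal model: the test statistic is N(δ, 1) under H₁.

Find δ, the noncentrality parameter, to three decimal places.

δ ≈ 3.783

δ = d·√n = 0.25 × √229 = 3.7832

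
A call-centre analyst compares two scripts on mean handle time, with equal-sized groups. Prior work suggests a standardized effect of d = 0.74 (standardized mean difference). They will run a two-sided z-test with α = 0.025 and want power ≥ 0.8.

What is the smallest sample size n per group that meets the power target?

For power 0.8 need Φ(δ − z_{0.0125}) = 0.8, so δ = z_{0.0125} + z_{0.20} = 2.241 + 0.842 = 3.083.
(The Φ(−δ − z_{α/2}) term is vanishingly small for δ > 0 and is dropped in the standard sample-size formula.)
δ = d·√(n/2) ⇒ n = 2(δ/d)² = 2 × (3.083 / 0.74)² = 34.72.
Round up to the next whole unit.

n = 35 per group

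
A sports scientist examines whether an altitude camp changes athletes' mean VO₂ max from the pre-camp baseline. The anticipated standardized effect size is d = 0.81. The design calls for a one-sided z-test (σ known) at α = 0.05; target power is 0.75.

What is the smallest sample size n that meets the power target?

Set Φ(δ − 1.645) = 0.75; then δ − 1.645 = Φ⁻¹(0.75) = 0.674, giving δ = 2.319.
δ = d·√n ⇒ n = (δ/d)² = (2.319 / 0.81)² = 8.20.
Rounding up, n = 9.

n = 9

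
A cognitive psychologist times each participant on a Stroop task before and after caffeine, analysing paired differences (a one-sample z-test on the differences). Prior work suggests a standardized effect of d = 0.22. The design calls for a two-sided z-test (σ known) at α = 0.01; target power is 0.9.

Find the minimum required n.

n = 308

For power 0.9 need Φ(δ − z_{0.005}) = 0.9, so δ = z_{0.005} + z_{0.10} = 2.576 + 1.282 = 3.857.
(The Φ(−δ − z_{α/2}) term is vanishingly small for δ > 0 and is dropped in the standard sample-size formula.)
δ = d·√n ⇒ n = (δ/d)² = (3.857 / 0.22)² = 307.43.
Round up to the next whole unit.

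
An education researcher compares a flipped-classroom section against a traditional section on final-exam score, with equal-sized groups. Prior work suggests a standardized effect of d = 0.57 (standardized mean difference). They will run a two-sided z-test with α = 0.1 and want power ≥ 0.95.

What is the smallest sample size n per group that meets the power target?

n = 67 per group

For power 0.95 need Φ(δ − z_{0.05}) = 0.95, so δ = z_{0.05} + z_{0.05} = 1.645 + 1.645 = 3.290.
(Ignoring the negligible lower-tail rejection probability gives the usual closed-form inversion.)
δ = d·√(n/2) ⇒ n = 2(δ/d)² = 2 × (3.290 / 0.57)² = 66.62.
Round up to the next whole unit.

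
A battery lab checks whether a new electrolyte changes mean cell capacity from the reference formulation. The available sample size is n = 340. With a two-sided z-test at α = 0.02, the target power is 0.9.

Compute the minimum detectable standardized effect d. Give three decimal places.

Required noncentrality: δ = z_{0.01} + z_{0.10} = 2.326 + 1.282 = 3.608.
(Lower-tail contribution to power is negligible for δ > 0.)
δ = d·√n ⇒ d = δ/√n = 3.608/√340 = 0.1957.

d ≈ 0.196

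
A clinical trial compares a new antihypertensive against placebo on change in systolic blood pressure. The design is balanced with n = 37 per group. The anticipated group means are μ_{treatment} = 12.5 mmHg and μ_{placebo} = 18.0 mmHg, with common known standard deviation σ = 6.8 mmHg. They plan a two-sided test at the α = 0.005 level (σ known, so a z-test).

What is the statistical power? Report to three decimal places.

Standardized effect: d = |μ_{treatment} − μ_{placebo}| / σ = |12.5 − 18.0| / 6.8 = 0.8088
Noncentrality parameter: δ = d·√(n/2) = 0.8088 × √(37/2) = 3.4789
Two-sided α = 0.005 → critical value z_{0.0025} = 2.807.
Power = Φ(δ − 2.807) + Φ(−δ − 2.807) = Φ(0.672) + Φ(-6.286) = 0.7492 + 0.0000 = 0.7492.

Power ≈ 0.749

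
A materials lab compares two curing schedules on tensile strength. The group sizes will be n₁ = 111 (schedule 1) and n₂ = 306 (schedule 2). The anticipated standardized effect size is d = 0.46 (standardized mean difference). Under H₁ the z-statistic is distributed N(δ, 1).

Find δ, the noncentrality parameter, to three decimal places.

The noncentrality parameter scales effect size by the design's sample-size factor: δ = d / √(1/n₁ + 1/n₂) = 0.46 / √(1/111 + 1/306) = 4.1516

δ ≈ 4.152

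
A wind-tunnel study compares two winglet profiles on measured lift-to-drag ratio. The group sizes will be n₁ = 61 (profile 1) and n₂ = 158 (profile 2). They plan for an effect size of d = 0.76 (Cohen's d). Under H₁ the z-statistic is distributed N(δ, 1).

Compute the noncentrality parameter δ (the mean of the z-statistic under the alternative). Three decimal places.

δ = d / √(1/n₁ + 1/n₂) = 0.76 / √(1/61 + 1/158) = 5.0418

δ ≈ 5.042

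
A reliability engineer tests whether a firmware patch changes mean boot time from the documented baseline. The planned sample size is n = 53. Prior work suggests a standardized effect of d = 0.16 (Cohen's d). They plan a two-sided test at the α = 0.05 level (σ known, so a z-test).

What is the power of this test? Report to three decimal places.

Power ≈ 0.214

Noncentrality parameter: δ = d·√n = 0.16 × √53 = 1.1648
Critical value for a two-sided test at α = 0.05: z_{α/2} = 1.960.
Power = Φ(δ − 1.960) + Φ(−δ − 1.960) = Φ(-0.795) + Φ(-3.125) = 0.2133 + 0.0009 = 0.2142.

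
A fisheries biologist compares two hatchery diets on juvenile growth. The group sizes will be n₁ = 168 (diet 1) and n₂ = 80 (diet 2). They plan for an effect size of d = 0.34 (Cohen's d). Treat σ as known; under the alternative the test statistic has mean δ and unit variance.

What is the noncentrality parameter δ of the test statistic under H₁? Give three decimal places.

δ ≈ 2.503

The noncentrality parameter scales effect size by the design's sample-size factor: δ = d / √(1/n₁ + 1/n₂) = 0.34 / √(1/168 + 1/80) = 2.5030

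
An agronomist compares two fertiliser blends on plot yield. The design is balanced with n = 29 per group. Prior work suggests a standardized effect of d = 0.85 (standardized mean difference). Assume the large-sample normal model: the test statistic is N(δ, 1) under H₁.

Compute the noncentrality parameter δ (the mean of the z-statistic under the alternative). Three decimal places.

δ ≈ 3.237

δ = d·√(n/2) = 0.85 × √(29/2) = 3.2367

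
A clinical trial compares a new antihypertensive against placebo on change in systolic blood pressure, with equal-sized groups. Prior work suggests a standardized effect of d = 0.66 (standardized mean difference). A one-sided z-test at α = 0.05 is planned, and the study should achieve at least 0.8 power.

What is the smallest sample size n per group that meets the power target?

Set Φ(δ − 1.645) = 0.8; then δ − 1.645 = Φ⁻¹(0.8) = 0.842, giving δ = 2.486.
δ = d·√(n/2) ⇒ n = 2(δ/d)² = 2 × (2.486 / 0.66)² = 28.39.
Round up to the next whole unit.

n = 29 per group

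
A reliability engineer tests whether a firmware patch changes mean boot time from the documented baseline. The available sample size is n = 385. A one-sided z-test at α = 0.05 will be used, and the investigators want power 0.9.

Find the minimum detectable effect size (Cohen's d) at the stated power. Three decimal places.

Required noncentrality: δ = z_{0.05} + z_{0.10} = 1.645 + 1.282 = 2.926.
δ = d·√n ⇒ d = δ/√n = 2.926/√385 = 0.1491.

d ≈ 0.149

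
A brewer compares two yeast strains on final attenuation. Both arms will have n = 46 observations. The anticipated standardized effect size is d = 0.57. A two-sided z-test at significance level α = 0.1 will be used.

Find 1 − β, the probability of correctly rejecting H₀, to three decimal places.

Power ≈ 0.862

Noncentrality parameter: λ = d·√(n/2) = 0.57 × √(46/2) = 2.7336
Critical value for a two-sided test at α = 0.1: z_{α/2} = 1.645.
Power = Φ(λ − 1.645) + Φ(−λ − 1.645) = Φ(1.089) + Φ(-4.378) = 0.8619 + 0.0000 = 0.8619.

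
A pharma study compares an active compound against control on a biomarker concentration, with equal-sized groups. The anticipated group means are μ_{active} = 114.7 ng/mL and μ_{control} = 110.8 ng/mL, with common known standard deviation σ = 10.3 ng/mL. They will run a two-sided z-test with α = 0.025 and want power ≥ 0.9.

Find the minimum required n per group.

n = 174 per group

Standardized effect: d = |μ_{active} − μ_{control}| / σ = |114.7 − 110.8| / 10.3 = 0.3786
Set Φ(δ − 2.241) = 0.9; then δ − 2.241 = Φ⁻¹(0.9) = 1.282, giving δ = 3.523.
(Ignoring the negligible lower-tail rejection probability gives the usual closed-form inversion.)
δ = d·√(n/2) ⇒ n = 2(δ/d)² = 2 × (3.523 / 0.3786)² = 173.14.
Round up to the next whole unit.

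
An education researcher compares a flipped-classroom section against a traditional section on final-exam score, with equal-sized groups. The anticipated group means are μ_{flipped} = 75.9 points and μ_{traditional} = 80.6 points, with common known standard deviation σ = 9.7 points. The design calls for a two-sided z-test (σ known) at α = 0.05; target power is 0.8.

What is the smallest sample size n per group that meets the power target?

Standardized effect: d = |μ_{flipped} − μ_{traditional}| / σ = |75.9 − 80.6| / 9.7 = 0.4845
Set Φ(δ − 1.960) = 0.8; then δ − 1.960 = Φ⁻¹(0.8) = 0.842, giving δ = 2.802.
(The Φ(−δ − z_{α/2}) term is vanishingly small for δ > 0 and is dropped in the standard sample-size formula.)
δ = d·√(n/2) ⇒ n = 2(δ/d)² = 2 × (2.802 / 0.4845)² = 66.86.
Round up to the next whole unit.

n = 67 per group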